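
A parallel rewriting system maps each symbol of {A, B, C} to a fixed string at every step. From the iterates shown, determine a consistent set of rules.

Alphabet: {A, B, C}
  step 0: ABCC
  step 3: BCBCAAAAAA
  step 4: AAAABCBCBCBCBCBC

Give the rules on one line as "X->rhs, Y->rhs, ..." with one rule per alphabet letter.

  step 3 ⇒ step 4: BCBCAAAAAA ⇒ A·A·A·A·BC·BC·BC·BC·BC·BC
    A ↦ BC
    B ↦ A
    C ↦ A

A->BC, B->A, C->A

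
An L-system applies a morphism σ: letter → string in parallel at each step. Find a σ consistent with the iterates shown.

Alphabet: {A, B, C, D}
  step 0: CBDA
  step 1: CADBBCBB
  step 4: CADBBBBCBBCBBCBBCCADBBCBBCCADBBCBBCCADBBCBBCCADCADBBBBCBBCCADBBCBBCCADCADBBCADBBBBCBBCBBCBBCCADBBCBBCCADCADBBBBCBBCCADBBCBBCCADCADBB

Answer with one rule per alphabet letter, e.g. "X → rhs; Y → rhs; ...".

A->B, B->BBC, C->CAD, D->B

  step 0 ⇒ step 1: CBDA ⇒ CAD·BBC·B·B
    A ↦ B
    B ↦ BBC
    C ↦ CAD
    D ↦ B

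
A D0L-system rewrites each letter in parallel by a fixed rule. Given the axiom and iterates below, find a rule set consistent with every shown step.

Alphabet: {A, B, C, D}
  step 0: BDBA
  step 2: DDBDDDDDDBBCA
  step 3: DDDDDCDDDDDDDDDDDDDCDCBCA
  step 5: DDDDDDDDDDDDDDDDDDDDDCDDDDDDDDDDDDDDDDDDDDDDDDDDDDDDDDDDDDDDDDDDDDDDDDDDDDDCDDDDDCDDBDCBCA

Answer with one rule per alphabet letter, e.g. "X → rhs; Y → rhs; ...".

A->CA, B->DC, C->B, D->DD

  step 2 ⇒ step 3: DDBDDDDDDBBCA ⇒ DD·DD·DC·DD·DD·DD·DD·DD·DD·DC·DC·B·CA
    A ↦ CA
    B ↦ DC
    C ↦ B
    D ↦ DD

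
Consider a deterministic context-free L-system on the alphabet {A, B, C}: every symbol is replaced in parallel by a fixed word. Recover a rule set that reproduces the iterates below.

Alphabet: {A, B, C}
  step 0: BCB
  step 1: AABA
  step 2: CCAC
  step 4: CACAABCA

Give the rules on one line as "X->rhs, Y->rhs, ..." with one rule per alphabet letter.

A->C, B->A, C->AB

  step 1 ⇒ step 2: AABA ⇒ C·C·A·C
    A ↦ C
    B ↦ A
  step 0 ⇒ step 1: BCB ⇒ A·AB·A
    C ↦ AB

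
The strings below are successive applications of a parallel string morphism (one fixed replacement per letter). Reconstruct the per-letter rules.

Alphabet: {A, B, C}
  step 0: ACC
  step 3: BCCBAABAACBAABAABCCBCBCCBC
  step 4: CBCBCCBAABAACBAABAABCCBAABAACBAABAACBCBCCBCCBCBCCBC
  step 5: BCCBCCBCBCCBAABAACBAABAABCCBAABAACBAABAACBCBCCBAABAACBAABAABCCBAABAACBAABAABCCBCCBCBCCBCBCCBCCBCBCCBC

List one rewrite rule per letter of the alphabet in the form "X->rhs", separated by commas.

A->BAA, B->C, C->BC

  step 4 ⇒ step 5: CBCBCCBAABAACBAABAABCCBAABAACBAABAACBCBCCBCCBCBCCBC ⇒ BC·C·BC·C·BC·BC·C·BAA·BAA·C·BAA·BAA·BC·C·BAA·BAA·C·BAA·BAA·C·BC·BC·C·BAA·BAA·C·BAA·BAA·BC·C·BAA·BAA·C·BAA·BAA·BC·C·BC·C·BC·BC·C·BC·BC·C·BC·C·BC·BC·C·BC
    A ↦ BAA
    B ↦ C
    C ↦ BC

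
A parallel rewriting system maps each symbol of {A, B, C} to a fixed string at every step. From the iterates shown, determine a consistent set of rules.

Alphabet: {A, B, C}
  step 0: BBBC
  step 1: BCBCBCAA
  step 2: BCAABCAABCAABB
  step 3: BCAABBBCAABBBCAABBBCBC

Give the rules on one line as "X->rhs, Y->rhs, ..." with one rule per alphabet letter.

  step 2 ⇒ step 3: BCAABCAABCAABB ⇒ BC·AA·B·B·BC·AA·B·B·BC·AA·B·B·BC·BC
    A ↦ B
    B ↦ BC
    C ↦ AA

A->B, B->BC, C->AA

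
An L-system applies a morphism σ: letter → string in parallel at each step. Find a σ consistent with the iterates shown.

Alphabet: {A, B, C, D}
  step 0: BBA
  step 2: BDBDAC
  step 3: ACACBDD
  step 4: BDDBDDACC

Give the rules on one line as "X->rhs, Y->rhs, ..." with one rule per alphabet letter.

A->BD, B->A, C->D, D->C

  step 3 ⇒ step 4: ACACBDD ⇒ BD·D·BD·D·A·C·C
    A ↦ BD
    B ↦ A
    C ↦ D
    D ↦ C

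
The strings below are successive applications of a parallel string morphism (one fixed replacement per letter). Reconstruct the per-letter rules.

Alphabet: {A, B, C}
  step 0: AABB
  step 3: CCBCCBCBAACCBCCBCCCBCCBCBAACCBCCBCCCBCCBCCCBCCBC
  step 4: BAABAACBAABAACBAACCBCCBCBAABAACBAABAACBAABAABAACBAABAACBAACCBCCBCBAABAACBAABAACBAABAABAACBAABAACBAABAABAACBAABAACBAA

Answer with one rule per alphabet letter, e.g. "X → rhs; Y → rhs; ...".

  step 3 ⇒ step 4: CCBCCBCBAACCBCCBCCCBCCBCBAACCBCCBCCCBCCBCCCBCCBC ⇒ BAA·BAA·C·BAA·BAA·C·BAA·C·CBC·CBC·BAA·BAA·C·BAA·BAA·C·BAA·BAA·BAA·C·BAA·BAA·C·BAA·C·CBC·CBC·BAA·BAA·C·BAA·BAA·C·BAA·BAA·BAA·C·BAA·BAA·C·BAA·BAA·BAA·C·BAA·BAA·C·BAA
    A ↦ CBC
    B ↦ C
    C ↦ BAA

A->CBC, B->C, C->BAA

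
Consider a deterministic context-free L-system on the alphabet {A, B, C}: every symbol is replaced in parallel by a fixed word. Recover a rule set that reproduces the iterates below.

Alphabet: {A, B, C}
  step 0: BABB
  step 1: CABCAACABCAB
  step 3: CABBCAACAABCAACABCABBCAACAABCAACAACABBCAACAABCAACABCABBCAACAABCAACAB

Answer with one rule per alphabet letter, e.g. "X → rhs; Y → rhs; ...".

A->CAA, B->CAB, C->B

  step 0 ⇒ step 1: BABB ⇒ CAB·CAA·CAB·CAB
    A ↦ CAA
    B ↦ CAB
    C ↦ B  (constrained at step 1)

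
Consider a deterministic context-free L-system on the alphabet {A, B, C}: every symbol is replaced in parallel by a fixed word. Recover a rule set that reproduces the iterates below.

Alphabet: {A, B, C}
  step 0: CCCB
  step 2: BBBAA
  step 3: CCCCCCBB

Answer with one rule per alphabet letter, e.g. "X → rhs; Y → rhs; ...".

  step 2 ⇒ step 3: BBBAA ⇒ CC·CC·CC·B·B
    A ↦ B
    B ↦ CC
    C ↦ A  (constrained at step 0)

A->B, B->CC, C->A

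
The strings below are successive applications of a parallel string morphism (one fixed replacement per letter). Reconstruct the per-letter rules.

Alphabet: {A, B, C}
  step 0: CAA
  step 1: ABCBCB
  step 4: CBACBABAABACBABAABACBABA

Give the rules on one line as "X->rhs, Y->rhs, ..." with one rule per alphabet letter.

  step 0 ⇒ step 1: CAA ⇒ AB·CB·CB
    A ↦ CB
    C ↦ AB
    B ↦ A  (constrained at step 1)

A->CB, B->A, C->AB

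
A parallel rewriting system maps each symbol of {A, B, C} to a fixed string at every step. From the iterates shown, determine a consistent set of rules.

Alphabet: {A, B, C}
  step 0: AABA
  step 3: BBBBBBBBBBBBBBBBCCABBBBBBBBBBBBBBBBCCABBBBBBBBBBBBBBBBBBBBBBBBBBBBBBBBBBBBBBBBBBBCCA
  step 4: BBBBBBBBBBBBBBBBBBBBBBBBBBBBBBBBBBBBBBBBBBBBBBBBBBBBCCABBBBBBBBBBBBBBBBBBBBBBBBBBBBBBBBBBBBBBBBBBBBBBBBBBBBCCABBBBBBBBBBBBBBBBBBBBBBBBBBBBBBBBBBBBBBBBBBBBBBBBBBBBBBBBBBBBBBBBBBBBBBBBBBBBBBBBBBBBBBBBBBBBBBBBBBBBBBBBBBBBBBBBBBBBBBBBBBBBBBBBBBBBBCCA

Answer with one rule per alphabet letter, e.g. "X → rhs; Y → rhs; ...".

A->CCA, B->BBB, C->BB

  step 3 ⇒ step 4: BBBBBBBBBBBBBBBBCCABBBBBBBBBBBBBBBBCCABBBBBBBBBBBBBBBBBBBBBBBBBBBBBBBBBBBBBBBBBBBCCA ⇒ BBB·BBB·BBB·BBB·BBB·BBB·BBB·BBB·BBB·BBB·BBB·BBB·BBB·BBB·BBB·BBB·BB·BB·CCA·BBB·BBB·BBB·BBB·BBB·BBB·BBB·BBB·BBB·BBB·BBB·BBB·BBB·BBB·BBB·BBB·BB·BB·CCA·BBB·BBB·BBB·BBB·BBB·BBB·BBB·BBB·BBB·BBB·BBB·BBB·BBB·BBB·BBB·BBB·BBB·BBB·BBB·BBB·BBB·BBB·BBB·BBB·BBB·BBB·BBB·BBB·BBB·BBB·BBB·BBB·BBB·BBB·BBB·BBB·BBB·BBB·BBB·BBB·BBB·BBB·BBB·BB·BB·CCA
    A ↦ CCA
    B ↦ BBB
    C ↦ BB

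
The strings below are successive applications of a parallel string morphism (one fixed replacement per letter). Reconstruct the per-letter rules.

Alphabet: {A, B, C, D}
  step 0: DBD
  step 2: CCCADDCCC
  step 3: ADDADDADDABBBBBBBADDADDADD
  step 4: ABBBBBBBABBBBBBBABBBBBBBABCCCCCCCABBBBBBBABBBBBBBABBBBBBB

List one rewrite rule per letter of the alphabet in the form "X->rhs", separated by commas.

  step 3 ⇒ step 4: ADDADDADDABBBBBBBADDADDADD ⇒ AB·BBB·BBB·AB·BBB·BBB·AB·BBB·BBB·AB·C·C·C·C·C·C·C·AB·BBB·BBB·AB·BBB·BBB·AB·BBB·BBB
    A ↦ AB
    B ↦ C
    D ↦ BBB
  step 2 ⇒ step 3: CCCADDCCC ⇒ ADD·ADD·ADD·AB·BBB·BBB·ADD·ADD·ADD
    C ↦ ADD

A->AB, B->C, C->ADD, D->BBB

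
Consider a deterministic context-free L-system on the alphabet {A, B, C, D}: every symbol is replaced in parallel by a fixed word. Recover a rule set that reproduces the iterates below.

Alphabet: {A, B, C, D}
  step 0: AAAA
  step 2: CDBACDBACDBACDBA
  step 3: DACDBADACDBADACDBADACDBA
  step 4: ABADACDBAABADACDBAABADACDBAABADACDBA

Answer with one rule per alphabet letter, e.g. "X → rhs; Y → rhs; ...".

A->BA, B->CD, C->D, D->A

  step 3 ⇒ step 4: DACDBADACDBADACDBADACDBA ⇒ A·BA·D·A·CD·BA·A·BA·D·A·CD·BA·A·BA·D·A·CD·BA·A·BA·D·A·CD·BA
    A ↦ BA
    B ↦ CD
    C ↦ D
    D ↦ A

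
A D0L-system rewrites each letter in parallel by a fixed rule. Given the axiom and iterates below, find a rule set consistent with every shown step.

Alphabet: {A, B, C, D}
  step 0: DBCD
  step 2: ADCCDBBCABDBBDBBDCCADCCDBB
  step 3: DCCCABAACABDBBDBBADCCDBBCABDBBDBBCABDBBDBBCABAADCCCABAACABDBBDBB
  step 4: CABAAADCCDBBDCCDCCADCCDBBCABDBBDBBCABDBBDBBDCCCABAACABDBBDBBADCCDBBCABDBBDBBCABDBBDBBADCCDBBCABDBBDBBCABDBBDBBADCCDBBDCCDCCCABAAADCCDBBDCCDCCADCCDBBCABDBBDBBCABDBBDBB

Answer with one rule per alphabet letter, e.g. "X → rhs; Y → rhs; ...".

A->DCC, B->DBB, C->A, D->CAB

  step 3 ⇒ step 4: DCCCABAACABDBBDBBADCCDBBCABDBBDBBCABDBBDBBCABAADCCCABAACABDBBDBB ⇒ CAB·A·A·A·DCC·DBB·DCC·DCC·A·DCC·DBB·CAB·DBB·DBB·CAB·DBB·DBB·DCC·CAB·A·A·CAB·DBB·DBB·A·DCC·DBB·CAB·DBB·DBB·CAB·DBB·DBB·A·DCC·DBB·CAB·DBB·DBB·CAB·DBB·DBB·A·DCC·DBB·DCC·DCC·CAB·A·A·A·DCC·DBB·DCC·DCC·A·DCC·DBB·CAB·DBB·DBB·CAB·DBB·DBB
    A ↦ DCC
    B ↦ DBB
    C ↦ A
    D ↦ CAB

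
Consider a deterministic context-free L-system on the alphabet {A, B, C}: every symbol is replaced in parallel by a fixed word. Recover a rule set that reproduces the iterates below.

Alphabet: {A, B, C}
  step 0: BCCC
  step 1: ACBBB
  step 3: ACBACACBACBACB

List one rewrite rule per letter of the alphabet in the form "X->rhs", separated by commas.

A->AC, B->AC, C->B

  step 0 ⇒ step 1: BCCC ⇒ AC·B·B·B
    B ↦ AC
    C ↦ B
    A ↦ AC  (constrained at step 1)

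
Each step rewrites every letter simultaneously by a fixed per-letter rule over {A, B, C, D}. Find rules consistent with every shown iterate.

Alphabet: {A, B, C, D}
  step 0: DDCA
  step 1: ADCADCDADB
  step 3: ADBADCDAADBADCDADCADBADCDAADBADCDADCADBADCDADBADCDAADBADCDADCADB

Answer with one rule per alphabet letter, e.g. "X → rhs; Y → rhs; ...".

A->ADB, B->DA, C->D, D->ADC

  step 0 ⇒ step 1: DDCA ⇒ ADC·ADC·D·ADB
    A ↦ ADB
    C ↦ D
    D ↦ ADC
    B ↦ DA  (constrained at step 1)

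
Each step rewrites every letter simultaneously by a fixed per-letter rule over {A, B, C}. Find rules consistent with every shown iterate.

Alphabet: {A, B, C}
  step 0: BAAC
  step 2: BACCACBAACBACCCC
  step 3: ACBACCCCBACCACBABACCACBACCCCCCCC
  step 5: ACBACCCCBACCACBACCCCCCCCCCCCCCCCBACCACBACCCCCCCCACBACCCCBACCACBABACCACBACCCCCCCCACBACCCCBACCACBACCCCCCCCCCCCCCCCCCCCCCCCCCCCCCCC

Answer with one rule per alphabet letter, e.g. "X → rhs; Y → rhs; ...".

A->BA, B->AC, C->CC

  step 2 ⇒ step 3: BACCACBAACBACCCC ⇒ AC·BA·CC·CC·BA·CC·AC·BA·BA·CC·AC·BA·CC·CC·CC·CC
    A ↦ BA
    B ↦ AC
    C ↦ CC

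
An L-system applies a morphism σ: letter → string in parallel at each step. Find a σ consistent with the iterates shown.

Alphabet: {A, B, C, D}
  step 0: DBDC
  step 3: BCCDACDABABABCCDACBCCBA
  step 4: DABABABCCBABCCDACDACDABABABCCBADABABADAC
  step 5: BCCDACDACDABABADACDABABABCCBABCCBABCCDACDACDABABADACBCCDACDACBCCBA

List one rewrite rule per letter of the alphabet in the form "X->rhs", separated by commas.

A->C, B->DA, C->BA, D->BC

  step 4 ⇒ step 5: DABABABCCBABCCDACDACDABABABCCBADABABADAC ⇒ BC·C·DA·C·DA·C·DA·BA·BA·DA·C·DA·BA·BA·BC·C·BA·BC·C·BA·BC·C·DA·C·DA·C·DA·BA·BA·DA·C·BC·C·DA·C·DA·C·BC·C·BA
    A ↦ C
    B ↦ DA
    C ↦ BA
    D ↦ BC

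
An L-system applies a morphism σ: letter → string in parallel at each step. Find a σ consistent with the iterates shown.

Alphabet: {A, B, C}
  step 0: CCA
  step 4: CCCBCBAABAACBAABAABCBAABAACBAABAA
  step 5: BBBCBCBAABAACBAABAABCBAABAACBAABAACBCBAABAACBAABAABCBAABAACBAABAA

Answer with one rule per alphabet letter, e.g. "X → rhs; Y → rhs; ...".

A->BAA, B->C, C->B

  step 4 ⇒ step 5: CCCBCBAABAACBAABAABCBAABAACBAABAA ⇒ B·B·B·C·B·C·BAA·BAA·C·BAA·BAA·B·C·BAA·BAA·C·BAA·BAA·C·B·C·BAA·BAA·C·BAA·BAA·B·C·BAA·BAA·C·BAA·BAA
    A ↦ BAA
    B ↦ C
    C ↦ B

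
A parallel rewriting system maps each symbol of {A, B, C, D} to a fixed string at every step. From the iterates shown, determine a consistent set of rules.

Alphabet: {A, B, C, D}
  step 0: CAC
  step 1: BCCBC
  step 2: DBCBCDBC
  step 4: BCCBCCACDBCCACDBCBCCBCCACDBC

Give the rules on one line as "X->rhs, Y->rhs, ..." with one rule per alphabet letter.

  step 1 ⇒ step 2: BCCBC ⇒ D·BC·BC·D·BC
    B ↦ D
    C ↦ BC
  step 0 ⇒ step 1: CAC ⇒ BC·C·BC
    A ↦ C
    D ↦ CAC  (constrained at step 2)

A->C, B->D, C->BC, D->CAC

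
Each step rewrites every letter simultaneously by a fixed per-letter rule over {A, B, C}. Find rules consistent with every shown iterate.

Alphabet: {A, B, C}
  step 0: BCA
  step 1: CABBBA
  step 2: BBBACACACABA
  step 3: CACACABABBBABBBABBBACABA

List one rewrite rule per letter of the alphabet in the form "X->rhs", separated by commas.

A->BA, B->CA, C->BB

  step 2 ⇒ step 3: BBBACACACABA ⇒ CA·CA·CA·BA·BB·BA·BB·BA·BB·BA·CA·BA
    A ↦ BA
    B ↦ CA
    C ↦ BB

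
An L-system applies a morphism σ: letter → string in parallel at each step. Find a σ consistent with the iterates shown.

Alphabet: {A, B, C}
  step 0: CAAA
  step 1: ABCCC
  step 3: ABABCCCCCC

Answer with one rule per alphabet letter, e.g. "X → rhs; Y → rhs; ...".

A->C, B->C, C->AB

  step 0 ⇒ step 1: CAAA ⇒ AB·C·C·C
    A ↦ C
    C ↦ AB
    B ↦ C  (constrained at step 1)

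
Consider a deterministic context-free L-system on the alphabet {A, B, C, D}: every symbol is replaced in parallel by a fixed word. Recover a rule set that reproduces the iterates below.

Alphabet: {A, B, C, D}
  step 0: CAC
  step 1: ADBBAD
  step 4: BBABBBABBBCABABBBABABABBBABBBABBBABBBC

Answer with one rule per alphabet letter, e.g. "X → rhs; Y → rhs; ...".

A->BB, B->AB, C->AD, D->C

  step 0 ⇒ step 1: CAC ⇒ AD·BB·AD
    A ↦ BB
    C ↦ AD
    B ↦ AB  (constrained at step 1)
    D ↦ C  (constrained at step 1)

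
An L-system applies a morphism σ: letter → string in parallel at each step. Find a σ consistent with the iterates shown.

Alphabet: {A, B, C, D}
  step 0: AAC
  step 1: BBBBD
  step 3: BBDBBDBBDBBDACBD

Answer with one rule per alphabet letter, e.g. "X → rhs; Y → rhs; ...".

  step 0 ⇒ step 1: AAC ⇒ BB·BB·D
    A ↦ BB
    C ↦ D
    B ↦ AC  (constrained at step 1)
    D ↦ BD  (constrained at step 1)

A->BB, B->AC, C->D, D->BD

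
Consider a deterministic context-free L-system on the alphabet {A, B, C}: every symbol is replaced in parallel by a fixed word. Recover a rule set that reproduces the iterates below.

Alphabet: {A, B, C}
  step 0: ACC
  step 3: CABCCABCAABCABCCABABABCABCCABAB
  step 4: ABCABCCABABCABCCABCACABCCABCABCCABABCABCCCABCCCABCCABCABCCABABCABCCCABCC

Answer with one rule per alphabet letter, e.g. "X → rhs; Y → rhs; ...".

A->CA, B->BCC, C->AB

  step 3 ⇒ step 4: CABCCABCAABCABCCABABABCABCCABAB ⇒ AB·CA·BCC·AB·AB·CA·BCC·AB·CA·CA·BCC·AB·CA·BCC·AB·AB·CA·BCC·CA·BCC·CA·BCC·AB·CA·BCC·AB·AB·CA·BCC·CA·BCC
    A ↦ CA
    B ↦ BCC
    C ↦ AB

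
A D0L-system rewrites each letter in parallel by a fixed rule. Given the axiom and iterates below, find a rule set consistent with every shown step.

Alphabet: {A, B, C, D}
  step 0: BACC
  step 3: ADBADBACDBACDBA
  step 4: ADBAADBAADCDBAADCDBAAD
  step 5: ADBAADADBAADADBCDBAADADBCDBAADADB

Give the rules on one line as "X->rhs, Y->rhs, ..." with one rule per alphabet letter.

A->AD, B->A, C->CD, D->B

  step 4 ⇒ step 5: ADBAADBAADCDBAADCDBAAD ⇒ AD·B·A·AD·AD·B·A·AD·AD·B·CD·B·A·AD·AD·B·CD·B·A·AD·AD·B
    A ↦ AD
    B ↦ A
    C ↦ CD
    D ↦ B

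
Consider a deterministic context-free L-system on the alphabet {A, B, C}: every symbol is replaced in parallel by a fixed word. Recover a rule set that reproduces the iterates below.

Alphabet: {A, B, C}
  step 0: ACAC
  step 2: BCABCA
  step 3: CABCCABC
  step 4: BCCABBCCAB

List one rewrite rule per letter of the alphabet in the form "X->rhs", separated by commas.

A->C, B->CA, C->B

  step 3 ⇒ step 4: CABCCABC ⇒ B·C·CA·B·B·C·CA·B
    A ↦ C
    B ↦ CA
    C ↦ B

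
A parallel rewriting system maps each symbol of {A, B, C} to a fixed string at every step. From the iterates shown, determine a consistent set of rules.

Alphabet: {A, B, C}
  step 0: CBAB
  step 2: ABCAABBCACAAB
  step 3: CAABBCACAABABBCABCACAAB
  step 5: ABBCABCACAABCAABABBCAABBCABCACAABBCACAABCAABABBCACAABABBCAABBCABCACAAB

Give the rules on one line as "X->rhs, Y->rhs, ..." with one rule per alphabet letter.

A->CA, B->AB, C->B

  step 2 ⇒ step 3: ABCAABBCACAAB ⇒ CA·AB·B·CA·CA·AB·AB·B·CA·B·CA·CA·AB
    A ↦ CA
    B ↦ AB
    C ↦ B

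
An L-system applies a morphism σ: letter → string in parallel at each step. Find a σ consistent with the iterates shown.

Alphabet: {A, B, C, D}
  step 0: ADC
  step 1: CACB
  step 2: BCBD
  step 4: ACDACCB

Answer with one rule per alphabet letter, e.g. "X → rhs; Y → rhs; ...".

  step 1 ⇒ step 2: CACB ⇒ B·C·B·D
    A ↦ C
    B ↦ D
    C ↦ B
  step 0 ⇒ step 1: ADC ⇒ C·AC·B
    D ↦ AC

A->C, B->D, C->B, D->AC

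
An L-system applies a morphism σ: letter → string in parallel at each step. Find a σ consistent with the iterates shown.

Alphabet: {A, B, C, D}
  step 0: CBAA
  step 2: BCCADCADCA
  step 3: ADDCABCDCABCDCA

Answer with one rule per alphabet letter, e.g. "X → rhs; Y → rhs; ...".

A->CA, B->A, C->D, D->BC

  step 2 ⇒ step 3: BCCADCADCA ⇒ A·D·D·CA·BC·D·CA·BC·D·CA
    A ↦ CA
    B ↦ A
    C ↦ D
    D ↦ BC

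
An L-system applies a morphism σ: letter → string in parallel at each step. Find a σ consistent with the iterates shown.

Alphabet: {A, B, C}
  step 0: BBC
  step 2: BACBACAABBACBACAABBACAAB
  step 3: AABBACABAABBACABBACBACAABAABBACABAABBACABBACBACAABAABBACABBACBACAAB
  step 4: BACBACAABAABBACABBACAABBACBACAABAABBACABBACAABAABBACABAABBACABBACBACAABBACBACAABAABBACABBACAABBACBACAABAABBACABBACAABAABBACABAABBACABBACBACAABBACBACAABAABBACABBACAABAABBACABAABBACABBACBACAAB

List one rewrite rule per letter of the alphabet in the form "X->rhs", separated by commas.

A->BAC, B->AAB, C->AB

  step 3 ⇒ step 4: AABBACABAABBACABBACBACAABAABBACABAABBACABBACBACAABAABBACABBACBACAAB ⇒ BAC·BAC·AAB·AAB·BAC·AB·BAC·AAB·BAC·BAC·AAB·AAB·BAC·AB·BAC·AAB·AAB·BAC·AB·AAB·BAC·AB·BAC·BAC·AAB·BAC·BAC·AAB·AAB·BAC·AB·BAC·AAB·BAC·BAC·AAB·AAB·BAC·AB·BAC·AAB·AAB·BAC·AB·AAB·BAC·AB·BAC·BAC·AAB·BAC·BAC·AAB·AAB·BAC·AB·BAC·AAB·AAB·BAC·AB·AAB·BAC·AB·BAC·BAC·AAB
    A ↦ BAC
    B ↦ AAB
    C ↦ AB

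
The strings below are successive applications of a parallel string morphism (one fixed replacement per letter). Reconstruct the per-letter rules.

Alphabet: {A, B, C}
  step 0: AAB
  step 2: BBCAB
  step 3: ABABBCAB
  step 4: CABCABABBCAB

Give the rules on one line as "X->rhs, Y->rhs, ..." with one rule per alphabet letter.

A->C, B->AB, C->B

  step 3 ⇒ step 4: ABABBCAB ⇒ C·AB·C·AB·AB·B·C·AB
    A ↦ C
    B ↦ AB
    C ↦ B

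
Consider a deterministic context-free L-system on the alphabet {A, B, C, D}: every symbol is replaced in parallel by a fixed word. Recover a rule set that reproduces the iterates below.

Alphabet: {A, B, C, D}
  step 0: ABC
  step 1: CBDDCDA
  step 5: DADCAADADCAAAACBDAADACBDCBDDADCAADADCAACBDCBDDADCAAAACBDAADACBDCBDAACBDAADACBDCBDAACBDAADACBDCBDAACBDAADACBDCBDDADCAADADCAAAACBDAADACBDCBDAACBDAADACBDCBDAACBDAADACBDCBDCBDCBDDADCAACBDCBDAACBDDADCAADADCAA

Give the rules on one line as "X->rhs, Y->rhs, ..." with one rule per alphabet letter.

A->CBD, B->DC, C->DA, D->AA

  step 0 ⇒ step 1: ABC ⇒ CBD·DC·DA
    A ↦ CBD
    B ↦ DC
    C ↦ DA
    D ↦ AA  (constrained at step 1)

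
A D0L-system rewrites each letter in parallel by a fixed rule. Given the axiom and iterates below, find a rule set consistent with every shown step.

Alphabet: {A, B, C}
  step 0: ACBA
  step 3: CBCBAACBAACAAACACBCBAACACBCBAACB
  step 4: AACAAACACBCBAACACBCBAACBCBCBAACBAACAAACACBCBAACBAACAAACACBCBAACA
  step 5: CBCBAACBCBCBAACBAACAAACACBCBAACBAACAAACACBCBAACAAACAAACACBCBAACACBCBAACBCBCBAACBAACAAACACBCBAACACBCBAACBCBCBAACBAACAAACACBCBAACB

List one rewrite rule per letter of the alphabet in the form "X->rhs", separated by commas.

  step 4 ⇒ step 5: AACAAACACBCBAACACBCBAACBCBCBAACBAACAAACACBCBAACBAACAAACACBCBAACA ⇒ CB·CB·AA·CB·CB·CB·AA·CB·AA·CA·AA·CA·CB·CB·AA·CB·AA·CA·AA·CA·CB·CB·AA·CA·AA·CA·AA·CA·CB·CB·AA·CA·CB·CB·AA·CB·CB·CB·AA·CB·AA·CA·AA·CA·CB·CB·AA·CA·CB·CB·AA·CB·CB·CB·AA·CB·AA·CA·AA·CA·CB·CB·AA·CB
    A ↦ CB
    B ↦ CA
    C ↦ AA

A->CB, B->CA, C->AA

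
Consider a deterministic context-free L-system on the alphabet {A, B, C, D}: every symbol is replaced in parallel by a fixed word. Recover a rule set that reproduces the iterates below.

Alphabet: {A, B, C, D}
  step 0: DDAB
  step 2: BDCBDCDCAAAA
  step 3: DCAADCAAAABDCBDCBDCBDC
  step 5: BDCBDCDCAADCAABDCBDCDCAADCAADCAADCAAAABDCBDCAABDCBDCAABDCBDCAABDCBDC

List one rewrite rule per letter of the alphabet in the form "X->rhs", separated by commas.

A->BDC, B->DC, C->A, D->A

  step 2 ⇒ step 3: BDCBDCDCAAAA ⇒ DC·A·A·DC·A·A·A·A·BDC·BDC·BDC·BDC
    A ↦ BDC
    B ↦ DC
    C ↦ A
    D ↦ A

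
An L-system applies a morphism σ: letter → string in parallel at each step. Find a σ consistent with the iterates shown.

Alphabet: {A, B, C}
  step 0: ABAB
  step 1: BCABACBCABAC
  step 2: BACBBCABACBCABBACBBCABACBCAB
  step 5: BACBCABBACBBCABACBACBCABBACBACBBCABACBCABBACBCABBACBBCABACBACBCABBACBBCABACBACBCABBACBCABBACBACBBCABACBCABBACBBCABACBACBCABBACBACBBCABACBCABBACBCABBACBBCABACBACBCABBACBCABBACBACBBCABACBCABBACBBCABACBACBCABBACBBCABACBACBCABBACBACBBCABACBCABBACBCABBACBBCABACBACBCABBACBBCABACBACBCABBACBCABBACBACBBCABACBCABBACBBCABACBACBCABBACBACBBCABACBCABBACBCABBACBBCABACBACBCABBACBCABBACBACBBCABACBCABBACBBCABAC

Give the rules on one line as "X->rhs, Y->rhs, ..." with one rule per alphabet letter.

A->BCA, B->BAC, C->B

  step 1 ⇒ step 2: BCABACBCABAC ⇒ BAC·B·BCA·BAC·BCA·B·BAC·B·BCA·BAC·BCA·B
    A ↦ BCA
    B ↦ BAC
    C ↦ B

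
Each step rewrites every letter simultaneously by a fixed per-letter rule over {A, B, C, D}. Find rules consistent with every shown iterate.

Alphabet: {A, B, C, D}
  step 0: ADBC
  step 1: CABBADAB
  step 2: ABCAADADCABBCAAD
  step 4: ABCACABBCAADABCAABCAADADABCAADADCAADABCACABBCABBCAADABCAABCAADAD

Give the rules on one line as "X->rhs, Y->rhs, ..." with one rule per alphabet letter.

  step 1 ⇒ step 2: CABBADAB ⇒ AB·CA·AD·AD·CA·BB·CA·AD
    A ↦ CA
    B ↦ AD
    C ↦ AB
    D ↦ BB

A->CA, B->AD, C->AB, D->BB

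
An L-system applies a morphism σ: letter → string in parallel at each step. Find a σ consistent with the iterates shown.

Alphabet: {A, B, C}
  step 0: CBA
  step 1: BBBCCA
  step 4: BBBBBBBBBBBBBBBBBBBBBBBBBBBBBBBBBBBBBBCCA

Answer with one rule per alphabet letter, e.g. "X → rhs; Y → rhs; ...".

A->CCA, B->BB, C->B

  step 0 ⇒ step 1: CBA ⇒ B·BB·CCA
    A ↦ CCA
    B ↦ BB
    C ↦ B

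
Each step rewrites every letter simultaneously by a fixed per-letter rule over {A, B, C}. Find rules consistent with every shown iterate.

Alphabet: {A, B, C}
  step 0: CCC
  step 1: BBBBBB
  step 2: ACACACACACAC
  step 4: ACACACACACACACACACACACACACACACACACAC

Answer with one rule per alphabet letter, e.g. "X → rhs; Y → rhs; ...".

A->B, B->AC, C->BB

  step 1 ⇒ step 2: BBBBBB ⇒ AC·AC·AC·AC·AC·AC
    B ↦ AC
    A ↦ B  (constrained at step 2)
  step 0 ⇒ step 1: CCC ⇒ BB·BB·BB
    C ↦ BB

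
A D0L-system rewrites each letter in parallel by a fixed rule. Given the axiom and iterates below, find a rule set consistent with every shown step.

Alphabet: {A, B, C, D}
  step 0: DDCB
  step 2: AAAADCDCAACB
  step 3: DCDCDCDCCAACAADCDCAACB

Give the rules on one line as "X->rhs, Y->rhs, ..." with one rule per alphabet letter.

  step 2 ⇒ step 3: AAAADCDCAACB ⇒ DC·DC·DC·DC·C·AA·C·AA·DC·DC·AA·CB
    A ↦ DC
    B ↦ CB
    C ↦ AA
    D ↦ C

A->DC, B->CB, C->AA, D->C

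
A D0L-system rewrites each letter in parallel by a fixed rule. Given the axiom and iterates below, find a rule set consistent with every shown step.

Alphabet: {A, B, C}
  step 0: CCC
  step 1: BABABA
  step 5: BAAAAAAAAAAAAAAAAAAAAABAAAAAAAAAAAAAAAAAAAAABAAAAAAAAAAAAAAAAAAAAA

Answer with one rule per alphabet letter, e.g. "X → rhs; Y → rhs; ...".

  step 0 ⇒ step 1: CCC ⇒ BA·BA·BA
    C ↦ BA
    A ↦ AA  (constrained at step 1)
    B ↦ C  (constrained at step 1)

A->AA, B->C, C->BA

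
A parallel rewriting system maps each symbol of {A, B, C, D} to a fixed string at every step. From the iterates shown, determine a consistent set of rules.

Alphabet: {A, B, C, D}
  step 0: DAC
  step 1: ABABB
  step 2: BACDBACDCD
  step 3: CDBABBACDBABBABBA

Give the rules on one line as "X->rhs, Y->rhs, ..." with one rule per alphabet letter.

  step 2 ⇒ step 3: BACDBACDCD ⇒ CD·BA·BB·A·CD·BA·BB·A·BB·A
    A ↦ BA
    B ↦ CD
    C ↦ BB
    D ↦ A

A->BA, B->CD, C->BB, D->A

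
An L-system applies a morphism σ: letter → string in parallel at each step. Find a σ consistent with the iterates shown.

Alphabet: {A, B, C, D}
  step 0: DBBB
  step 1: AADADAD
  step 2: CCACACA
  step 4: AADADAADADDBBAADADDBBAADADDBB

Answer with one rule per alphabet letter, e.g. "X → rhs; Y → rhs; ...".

A->C, B->AD, C->DBB, D->A

  step 1 ⇒ step 2: AADADAD ⇒ C·C·A·C·A·C·A
    A ↦ C
    D ↦ A
  step 0 ⇒ step 1: DBBB ⇒ A·AD·AD·AD
    B ↦ AD
    C ↦ DBB  (constrained at step 2)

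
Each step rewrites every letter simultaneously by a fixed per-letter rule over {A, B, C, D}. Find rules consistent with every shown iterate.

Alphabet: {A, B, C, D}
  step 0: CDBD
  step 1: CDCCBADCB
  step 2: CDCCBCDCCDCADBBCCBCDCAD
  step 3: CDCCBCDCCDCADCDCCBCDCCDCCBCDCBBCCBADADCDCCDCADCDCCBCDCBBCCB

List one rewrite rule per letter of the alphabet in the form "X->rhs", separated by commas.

A->BBC, B->AD, C->CDC, D->CB

  step 2 ⇒ step 3: CDCCBCDCCDCADBBCCBCDCAD ⇒ CDC·CB·CDC·CDC·AD·CDC·CB·CDC·CDC·CB·CDC·BBC·CB·AD·AD·CDC·CDC·AD·CDC·CB·CDC·BBC·CB
    A ↦ BBC
    B ↦ AD
    C ↦ CDC
    D ↦ CB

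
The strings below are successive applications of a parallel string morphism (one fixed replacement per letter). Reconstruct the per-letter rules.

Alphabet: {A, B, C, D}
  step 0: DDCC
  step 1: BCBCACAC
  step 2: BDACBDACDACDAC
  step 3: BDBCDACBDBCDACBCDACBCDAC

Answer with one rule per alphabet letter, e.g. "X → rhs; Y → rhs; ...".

A->D, B->BD, C->AC, D->BC

  step 2 ⇒ step 3: BDACBDACDACDAC ⇒ BD·BC·D·AC·BD·BC·D·AC·BC·D·AC·BC·D·AC
    A ↦ D
    B ↦ BD
    C ↦ AC
    D ↦ BC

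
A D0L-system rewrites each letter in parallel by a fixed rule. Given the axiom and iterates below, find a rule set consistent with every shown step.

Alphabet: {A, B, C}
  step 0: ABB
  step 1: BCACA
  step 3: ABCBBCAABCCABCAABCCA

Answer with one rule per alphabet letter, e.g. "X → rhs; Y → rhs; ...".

  step 0 ⇒ step 1: ABB ⇒ B·CA·CA
    A ↦ B
    B ↦ CA
    C ↦ ABC  (constrained at step 1)

A->B, B->CA, C->ABC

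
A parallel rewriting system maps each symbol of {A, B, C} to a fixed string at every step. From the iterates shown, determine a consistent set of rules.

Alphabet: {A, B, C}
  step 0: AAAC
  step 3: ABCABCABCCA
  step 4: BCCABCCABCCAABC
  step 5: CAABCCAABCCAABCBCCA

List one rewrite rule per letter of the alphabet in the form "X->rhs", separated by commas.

A->BC, B->C, C->A

  step 4 ⇒ step 5: BCCABCCABCCAABC ⇒ C·A·A·BC·C·A·A·BC·C·A·A·BC·BC·C·A
    A ↦ BC
    B ↦ C
    C ↦ A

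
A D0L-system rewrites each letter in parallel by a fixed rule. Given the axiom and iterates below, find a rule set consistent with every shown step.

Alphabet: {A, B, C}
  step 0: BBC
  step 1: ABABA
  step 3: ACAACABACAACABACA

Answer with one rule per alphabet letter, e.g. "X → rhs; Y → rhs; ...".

  step 0 ⇒ step 1: BBC ⇒ AB·AB·A
    B ↦ AB
    C ↦ A
    A ↦ AC  (constrained at step 1)

A->AC, B->AB, C->A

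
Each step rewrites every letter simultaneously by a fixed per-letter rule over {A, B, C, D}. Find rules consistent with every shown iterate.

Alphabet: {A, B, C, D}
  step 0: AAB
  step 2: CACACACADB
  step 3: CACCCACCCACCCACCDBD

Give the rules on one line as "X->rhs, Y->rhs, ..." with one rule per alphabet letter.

  step 2 ⇒ step 3: CACACACADB ⇒ CA·CC·CA·CC·CA·CC·CA·CC·DB·D
    A ↦ CC
    B ↦ D
    C ↦ CA
    D ↦ DB

A->CC, B->D, C->CA, D->DB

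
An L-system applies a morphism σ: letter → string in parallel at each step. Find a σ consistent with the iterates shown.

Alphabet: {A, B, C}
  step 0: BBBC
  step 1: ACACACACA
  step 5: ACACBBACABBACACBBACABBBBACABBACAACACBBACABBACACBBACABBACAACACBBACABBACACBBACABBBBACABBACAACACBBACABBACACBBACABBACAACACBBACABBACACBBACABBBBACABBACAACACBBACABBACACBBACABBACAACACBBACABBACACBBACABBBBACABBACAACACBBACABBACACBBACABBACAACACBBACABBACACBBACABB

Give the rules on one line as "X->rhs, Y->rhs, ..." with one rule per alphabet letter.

A->BB, B->AC, C->ACA

  step 0 ⇒ step 1: BBBC ⇒ AC·AC·AC·ACA
    B ↦ AC
    C ↦ ACA
    A ↦ BB  (constrained at step 1)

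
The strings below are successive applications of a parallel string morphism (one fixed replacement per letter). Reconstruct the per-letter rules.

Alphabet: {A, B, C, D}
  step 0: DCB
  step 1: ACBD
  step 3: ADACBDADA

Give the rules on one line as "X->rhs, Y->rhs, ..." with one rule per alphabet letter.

  step 0 ⇒ step 1: DCB ⇒ A·CB·D
    B ↦ D
    C ↦ CB
    D ↦ A
    A ↦ DA  (constrained at step 1)

A->DA, B->D, C->CB, D->A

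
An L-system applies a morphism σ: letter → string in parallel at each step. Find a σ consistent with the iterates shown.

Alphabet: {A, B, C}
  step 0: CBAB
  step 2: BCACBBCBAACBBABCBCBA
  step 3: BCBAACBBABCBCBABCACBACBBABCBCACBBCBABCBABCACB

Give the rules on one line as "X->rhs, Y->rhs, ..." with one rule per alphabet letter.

  step 2 ⇒ step 3: BCACBBCBAACBBABCBCBA ⇒ BC·BA·ACB·BA·BC·BC·BA·BC·ACB·ACB·BA·BC·BC·ACB·BC·BA·BC·BA·BC·ACB
    A ↦ ACB
    B ↦ BC
    C ↦ BA

A->ACB, B->BC, C->BA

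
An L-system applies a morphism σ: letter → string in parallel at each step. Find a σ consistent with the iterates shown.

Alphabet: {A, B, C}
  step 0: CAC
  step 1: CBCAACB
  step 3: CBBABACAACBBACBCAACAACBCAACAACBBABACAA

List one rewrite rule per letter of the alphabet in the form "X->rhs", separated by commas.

  step 0 ⇒ step 1: CAC ⇒ CB·CAA·CB
    A ↦ CAA
    C ↦ CB
    B ↦ BA  (constrained at step 1)

A->CAA, B->BA, C->CB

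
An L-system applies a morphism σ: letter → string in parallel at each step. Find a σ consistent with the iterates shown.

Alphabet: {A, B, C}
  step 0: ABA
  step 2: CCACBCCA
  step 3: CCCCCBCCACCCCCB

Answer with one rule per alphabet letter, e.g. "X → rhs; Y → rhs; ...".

  step 2 ⇒ step 3: CCACBCCA ⇒ CC·CC·CB·CC·A·CC·CC·CB
    A ↦ CB
    B ↦ A
    C ↦ CC

A->CB, B->A, C->CC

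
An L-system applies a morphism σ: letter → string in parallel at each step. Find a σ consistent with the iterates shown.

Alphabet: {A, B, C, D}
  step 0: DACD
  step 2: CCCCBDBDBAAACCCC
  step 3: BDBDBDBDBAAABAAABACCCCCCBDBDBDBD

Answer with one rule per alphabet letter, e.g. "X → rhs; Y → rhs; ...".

A->CC, B->BA, C->BD, D->AA

  step 2 ⇒ step 3: CCCCBDBDBAAACCCC ⇒ BD·BD·BD·BD·BA·AA·BA·AA·BA·CC·CC·CC·BD·BD·BD·BD
    A ↦ CC
    B ↦ BA
    C ↦ BD
    D ↦ AA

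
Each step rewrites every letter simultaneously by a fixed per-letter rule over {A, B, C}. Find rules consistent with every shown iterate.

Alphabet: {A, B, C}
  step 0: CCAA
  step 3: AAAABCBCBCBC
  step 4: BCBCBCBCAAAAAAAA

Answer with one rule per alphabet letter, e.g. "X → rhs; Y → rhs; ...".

  step 3 ⇒ step 4: AAAABCBCBCBC ⇒ BC·BC·BC·BC·A·A·A·A·A·A·A·A
    A ↦ BC
    B ↦ A
    C ↦ A

A->BC, B->A, C->A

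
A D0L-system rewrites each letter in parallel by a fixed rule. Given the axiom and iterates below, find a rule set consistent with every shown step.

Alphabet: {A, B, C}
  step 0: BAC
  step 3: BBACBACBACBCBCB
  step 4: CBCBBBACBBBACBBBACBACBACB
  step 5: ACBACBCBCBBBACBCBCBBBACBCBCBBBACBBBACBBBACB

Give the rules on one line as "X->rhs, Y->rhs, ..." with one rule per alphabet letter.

A->BB, B->CB, C->A

  step 4 ⇒ step 5: CBCBBBACBBBACBBBACBACBACB ⇒ A·CB·A·CB·CB·CB·BB·A·CB·CB·CB·BB·A·CB·CB·CB·BB·A·CB·BB·A·CB·BB·A·CB
    A ↦ BB
    B ↦ CB
    C ↦ A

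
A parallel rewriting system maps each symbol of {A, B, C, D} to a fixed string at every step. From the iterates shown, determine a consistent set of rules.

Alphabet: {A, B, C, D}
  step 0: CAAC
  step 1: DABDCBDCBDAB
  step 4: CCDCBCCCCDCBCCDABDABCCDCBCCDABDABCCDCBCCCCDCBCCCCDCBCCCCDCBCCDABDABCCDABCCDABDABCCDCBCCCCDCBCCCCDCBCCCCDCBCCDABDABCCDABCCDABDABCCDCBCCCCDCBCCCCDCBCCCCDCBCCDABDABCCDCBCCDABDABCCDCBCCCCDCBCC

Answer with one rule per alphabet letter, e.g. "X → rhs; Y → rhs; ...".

  step 0 ⇒ step 1: CAAC ⇒ DAB·DCB·DCB·DAB
    A ↦ DCB
    C ↦ DAB
    B ↦ CC  (constrained at step 1)
    D ↦ CC  (constrained at step 1)

A->DCB, B->CC, C->DAB, D->CC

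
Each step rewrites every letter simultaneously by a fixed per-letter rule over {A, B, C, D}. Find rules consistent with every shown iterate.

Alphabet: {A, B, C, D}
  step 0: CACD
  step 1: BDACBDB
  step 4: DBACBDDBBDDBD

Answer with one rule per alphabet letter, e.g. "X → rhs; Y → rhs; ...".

A->AC, B->D, C->BD, D->B

  step 0 ⇒ step 1: CACD ⇒ BD·AC·BD·B
    A ↦ AC
    C ↦ BD
    D ↦ B
    B ↦ D  (constrained at step 1)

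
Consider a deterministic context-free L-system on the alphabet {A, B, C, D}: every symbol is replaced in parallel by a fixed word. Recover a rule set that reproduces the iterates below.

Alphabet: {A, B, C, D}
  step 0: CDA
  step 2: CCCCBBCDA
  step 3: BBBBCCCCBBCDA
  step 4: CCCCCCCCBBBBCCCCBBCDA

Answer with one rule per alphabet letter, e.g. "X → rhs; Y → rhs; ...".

A->DA, B->CC, C->B, D->BC

  step 3 ⇒ step 4: BBBBCCCCBBCDA ⇒ CC·CC·CC·CC·B·B·B·B·CC·CC·B·BC·DA
    A ↦ DA
    B ↦ CC
    C ↦ B
    D ↦ BC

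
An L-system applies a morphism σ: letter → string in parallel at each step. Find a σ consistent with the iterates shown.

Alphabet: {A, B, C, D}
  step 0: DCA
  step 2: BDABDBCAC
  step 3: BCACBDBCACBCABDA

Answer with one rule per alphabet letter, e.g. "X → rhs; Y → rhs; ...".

  step 2 ⇒ step 3: BDABDBCAC ⇒ BC·AC·BD·BC·AC·BC·A·BD·A
    A ↦ BD
    B ↦ BC
    C ↦ A
    D ↦ AC

A->BD, B->BC, C->A, D->AC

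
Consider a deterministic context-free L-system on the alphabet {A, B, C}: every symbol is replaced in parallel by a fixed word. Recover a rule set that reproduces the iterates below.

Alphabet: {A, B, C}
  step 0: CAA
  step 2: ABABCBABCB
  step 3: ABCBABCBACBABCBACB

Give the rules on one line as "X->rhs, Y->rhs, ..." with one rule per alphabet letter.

A->AB, B->CB, C->A

  step 2 ⇒ step 3: ABABCBABCB ⇒ AB·CB·AB·CB·A·CB·AB·CB·A·CB
    A ↦ AB
    B ↦ CB
    C ↦ A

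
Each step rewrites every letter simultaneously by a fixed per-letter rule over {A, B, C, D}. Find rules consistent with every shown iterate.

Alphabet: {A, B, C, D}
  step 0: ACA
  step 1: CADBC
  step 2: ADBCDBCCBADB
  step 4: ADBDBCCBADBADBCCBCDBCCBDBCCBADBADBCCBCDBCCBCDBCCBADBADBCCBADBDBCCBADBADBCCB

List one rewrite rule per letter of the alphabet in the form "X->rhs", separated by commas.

A->C, B->CCB, C->ADB, D->DB

  step 1 ⇒ step 2: CADBC ⇒ ADB·C·DB·CCB·ADB
    A ↦ C
    B ↦ CCB
    C ↦ ADB
    D ↦ DB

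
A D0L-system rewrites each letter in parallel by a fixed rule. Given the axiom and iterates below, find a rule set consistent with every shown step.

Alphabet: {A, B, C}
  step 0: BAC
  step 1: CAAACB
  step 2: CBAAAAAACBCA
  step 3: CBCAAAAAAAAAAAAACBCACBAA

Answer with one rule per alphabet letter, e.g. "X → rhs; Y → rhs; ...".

  step 2 ⇒ step 3: CBAAAAAACBCA ⇒ CB·CA·AA·AA·AA·AA·AA·AA·CB·CA·CB·AA
    A ↦ AA
    B ↦ CA
    C ↦ CB

A->AA, B->CA, C->CB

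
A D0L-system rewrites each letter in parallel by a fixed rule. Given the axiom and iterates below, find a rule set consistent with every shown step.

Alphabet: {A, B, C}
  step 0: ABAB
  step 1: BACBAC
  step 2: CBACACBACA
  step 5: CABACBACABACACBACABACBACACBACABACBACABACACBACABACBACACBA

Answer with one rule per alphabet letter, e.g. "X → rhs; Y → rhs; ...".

  step 1 ⇒ step 2: BACBAC ⇒ C·BA·CA·C·BA·CA
    A ↦ BA
    B ↦ C
    C ↦ CA

A->BA, B->C, C->CA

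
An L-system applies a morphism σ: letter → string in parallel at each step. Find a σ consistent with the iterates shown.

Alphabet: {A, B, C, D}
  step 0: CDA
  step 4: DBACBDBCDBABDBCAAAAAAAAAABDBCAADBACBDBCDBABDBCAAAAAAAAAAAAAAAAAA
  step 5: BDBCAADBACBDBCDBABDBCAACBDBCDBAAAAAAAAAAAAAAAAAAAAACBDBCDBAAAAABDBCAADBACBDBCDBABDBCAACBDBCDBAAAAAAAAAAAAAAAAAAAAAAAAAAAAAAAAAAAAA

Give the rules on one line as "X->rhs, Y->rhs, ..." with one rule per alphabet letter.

  step 4 ⇒ step 5: DBACBDBCDBABDBCAAAAAAAAAABDBCAADBACBDBCDBABDBCAAAAAAAAAAAAAAAAAA ⇒ BDB·C·AA·DBA·C·BDB·C·DBA·BDB·C·AA·C·BDB·C·DBA·AA·AA·AA·AA·AA·AA·AA·AA·AA·AA·C·BDB·C·DBA·AA·AA·BDB·C·AA·DBA·C·BDB·C·DBA·BDB·C·AA·C·BDB·C·DBA·AA·AA·AA·AA·AA·AA·AA·AA·AA·AA·AA·AA·AA·AA·AA·AA·AA·AA
    A ↦ AA
    B ↦ C
    C ↦ DBA
    D ↦ BDB

A->AA, B->C, C->DBA, D->BDB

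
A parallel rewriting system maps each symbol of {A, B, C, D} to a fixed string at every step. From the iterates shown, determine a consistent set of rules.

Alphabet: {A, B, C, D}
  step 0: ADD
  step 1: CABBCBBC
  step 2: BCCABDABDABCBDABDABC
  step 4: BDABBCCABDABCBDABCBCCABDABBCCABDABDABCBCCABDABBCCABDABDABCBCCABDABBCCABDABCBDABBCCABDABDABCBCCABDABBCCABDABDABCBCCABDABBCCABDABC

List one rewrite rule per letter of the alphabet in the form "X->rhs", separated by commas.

A->CA, B->BDA, C->BC, D->BBC

  step 1 ⇒ step 2: CABBCBBC ⇒ BC·CA·BDA·BDA·BC·BDA·BDA·BC
    A ↦ CA
    B ↦ BDA
    C ↦ BC
  step 0 ⇒ step 1: ADD ⇒ CA·BBC·BBC
    D ↦ BBC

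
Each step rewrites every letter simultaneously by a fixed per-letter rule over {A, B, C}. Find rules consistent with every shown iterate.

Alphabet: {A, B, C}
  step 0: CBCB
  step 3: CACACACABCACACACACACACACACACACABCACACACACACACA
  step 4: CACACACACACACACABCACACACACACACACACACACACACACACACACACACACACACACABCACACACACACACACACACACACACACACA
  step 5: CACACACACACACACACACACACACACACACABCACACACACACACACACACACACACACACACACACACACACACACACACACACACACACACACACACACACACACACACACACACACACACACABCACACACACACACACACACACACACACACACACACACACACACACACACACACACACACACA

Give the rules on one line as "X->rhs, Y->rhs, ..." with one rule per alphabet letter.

  step 4 ⇒ step 5: CACACACACACACACABCACACACACACACACACACACACACACACACACACACACACACACABCACACACACACACACACACACACACACACA ⇒ CA·CA·CA·CA·CA·CA·CA·CA·CA·CA·CA·CA·CA·CA·CA·CA·BCA·CA·CA·CA·CA·CA·CA·CA·CA·CA·CA·CA·CA·CA·CA·CA·CA·CA·CA·CA·CA·CA·CA·CA·CA·CA·CA·CA·CA·CA·CA·CA·CA·CA·CA·CA·CA·CA·CA·CA·CA·CA·CA·CA·CA·CA·CA·BCA·CA·CA·CA·CA·CA·CA·CA·CA·CA·CA·CA·CA·CA·CA·CA·CA·CA·CA·CA·CA·CA·CA·CA·CA·CA·CA·CA·CA·CA·CA
    A ↦ CA
    B ↦ BCA
    C ↦ CA

A->CA, B->BCA, C->CA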